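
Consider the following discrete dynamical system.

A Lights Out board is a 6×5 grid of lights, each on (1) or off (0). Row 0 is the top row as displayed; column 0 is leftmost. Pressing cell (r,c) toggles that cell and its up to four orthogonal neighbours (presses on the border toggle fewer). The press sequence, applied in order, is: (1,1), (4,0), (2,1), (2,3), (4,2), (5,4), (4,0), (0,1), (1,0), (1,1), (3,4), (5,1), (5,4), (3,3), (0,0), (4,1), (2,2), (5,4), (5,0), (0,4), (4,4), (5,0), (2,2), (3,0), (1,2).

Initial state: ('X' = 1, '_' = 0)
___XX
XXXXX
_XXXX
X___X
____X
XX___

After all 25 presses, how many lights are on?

13

gen 0: ___XX
XXXXX
_XXXX
X___X
____X
XX___
gen 1: _X_XX
___XX
__XXX
X___X
____X
XX___
gen 2: _X_XX
___XX
__XXX
____X
XX__X
_X___
gen 3: _X_XX
_X_XX
XX_XX
_X__X
XX__X
_X___
gen 4: _X_XX
_X__X
XXX__
_X_XX
XX__X
_X___
gen 5: _X_XX
_X__X
XXX__
_XXXX
X_XXX
_XX__
gen 6: _X_XX
_X__X
XXX__
_XXXX
X_XX_
_XXXX
gen 7: _X_XX
_X__X
XXX__
XXXXX
_XXX_
XXXXX
gen 8: X_XXX
____X
XXX__
XXXXX
_XXX_
XXXXX
gen 9: __XXX
XX__X
_XX__
XXXXX
_XXX_
XXXXX
gen 10: _XXXX
__X_X
__X__
XXXXX
_XXX_
XXXXX
gen 11: _XXXX
__X_X
__X_X
XXX__
_XXXX
XXXXX
gen 12: _XXXX
__X_X
__X_X
XXX__
__XXX
___XX
gen 13: _XXXX
__X_X
__X_X
XXX__
__XX_
_____
gen 14: _XXXX
__X_X
__XXX
XX_XX
__X__
_____
gen 15: X_XXX
X_X_X
__XXX
XX_XX
__X__
_____
gen 16: X_XXX
X_X_X
__XXX
X__XX
XX___
_X___
gen 17: X_XXX
X___X
_X__X
X_XXX
XX___
_X___
gen 18: X_XXX
X___X
_X__X
X_XXX
XX__X
_X_XX
gen 19: X_XXX
X___X
_X__X
X_XXX
_X__X
X__XX
gen 20: X_X__
X____
_X__X
X_XXX
_X__X
X__XX
gen 21: X_X__
X____
_X__X
X_XX_
_X_X_
X__X_
gen 22: X_X__
X____
_X__X
X_XX_
XX_X_
_X_X_
gen 23: X_X__
X_X__
__XXX
X__X_
XX_X_
_X_X_
gen 24: X_X__
X_X__
X_XXX
_X_X_
_X_X_
_X_X_
gen 25: X____
XX_X_
X__XX
_X_X_
_X_X_
_X_X_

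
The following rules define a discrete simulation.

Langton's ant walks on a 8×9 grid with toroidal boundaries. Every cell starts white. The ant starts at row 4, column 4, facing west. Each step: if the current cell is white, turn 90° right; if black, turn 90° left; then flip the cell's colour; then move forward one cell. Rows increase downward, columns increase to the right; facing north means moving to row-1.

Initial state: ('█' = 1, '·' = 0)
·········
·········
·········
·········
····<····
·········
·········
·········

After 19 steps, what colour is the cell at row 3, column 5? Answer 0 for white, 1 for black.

k=0  ·········
·········
·········
·········
····<····
·········
·········
·········
k=1  ·········
·········
·········
····^····
····█····
·········
·········
·········
k=2  ·········
·········
·········
····█>···
····█····
·········
·········
·········
k=3  ·········
·········
·········
····██···
····█v···
·········
·········
·········
k=4  ·········
·········
·········
····██···
····<█···
·········
·········
·········
k=5  ·········
·········
·········
····██···
·····█···
····v····
·········
·········
k=6  ·········
·········
·········
····██···
·····█···
···<█····
·········
·········
k=7  ·········
·········
·········
····██···
···^·█···
···██····
·········
·········
k=8  ·········
·········
·········
····██···
···█>█···
···██····
·········
·········
k=9  ·········
·········
·········
····██···
···███···
···█v····
·········
·········
k=10  ·········
·········
·········
····██···
···███···
···█·>···
·········
·········
k=11  ·········
·········
·········
····██···
···███···
···█·█···
·····v···
·········
k=12  ·········
·········
·········
····██···
···███···
···█·█···
····<█···
·········
k=13  ·········
·········
·········
····██···
···███···
···█^█···
····██···
·········
k=14  ·········
·········
·········
····██···
···███···
···██>···
····██···
·········
k=15  ·········
·········
·········
····██···
···██^···
···██····
····██···
·········
k=16  ·········
·········
·········
····██···
···█<····
···██····
····██···
·········
k=17  ·········
·········
·········
····██···
···█·····
···█v····
····██···
·········
k=18  ·········
·········
·········
····██···
···█·····
···█·>···
····██···
·········
k=19  ·········
·········
·········
····██···
···█·····
···█·█···
····█v···
·········

1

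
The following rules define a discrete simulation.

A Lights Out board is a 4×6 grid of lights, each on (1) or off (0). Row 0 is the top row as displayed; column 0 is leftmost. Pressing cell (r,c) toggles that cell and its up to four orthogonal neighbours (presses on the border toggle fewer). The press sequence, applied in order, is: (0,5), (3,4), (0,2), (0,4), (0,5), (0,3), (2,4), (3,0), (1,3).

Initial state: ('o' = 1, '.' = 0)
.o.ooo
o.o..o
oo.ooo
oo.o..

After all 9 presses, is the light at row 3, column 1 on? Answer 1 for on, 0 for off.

0

k=0  .o.ooo
o.o..o
oo.ooo
oo.o..
k=1  .o.o..
o.o...
oo.ooo
oo.o..
k=2  .o.o..
o.o...
oo.o.o
oo..oo
k=3  ..o...
o.....
oo.o.o
oo..oo
k=4  ..oooo
o...o.
oo.o.o
oo..oo
k=5  ..oo..
o...oo
oo.o.o
oo..oo
k=6  ....o.
o..ooo
oo.o.o
oo..oo
k=7  ....o.
o..o.o
oo..o.
oo...o
k=8  ....o.
o..o.o
.o..o.
.....o
k=9  ...oo.
o.o.oo
.o.oo.
.....o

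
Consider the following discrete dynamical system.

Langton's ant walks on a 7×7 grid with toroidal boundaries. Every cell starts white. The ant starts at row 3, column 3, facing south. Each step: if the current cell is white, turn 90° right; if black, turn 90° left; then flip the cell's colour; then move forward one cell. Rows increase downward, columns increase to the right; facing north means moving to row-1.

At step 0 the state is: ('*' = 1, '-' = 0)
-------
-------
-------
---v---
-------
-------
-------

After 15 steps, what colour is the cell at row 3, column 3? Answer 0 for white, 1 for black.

k=0  -------
-------
-------
---v---
-------
-------
-------
k=1  -------
-------
-------
--<*---
-------
-------
-------
k=2  -------
-------
--^----
--**---
-------
-------
-------
k=3  -------
-------
--*>---
--**---
-------
-------
-------
k=4  -------
-------
--**---
--*v---
-------
-------
-------
k=5  -------
-------
--**---
--*->--
-------
-------
-------
k=6  -------
-------
--**---
--*-*--
----v--
-------
-------
k=7  -------
-------
--**---
--*-*--
---<*--
-------
-------
k=8  -------
-------
--**---
--*^*--
---**--
-------
-------
k=9  -------
-------
--**---
--**>--
---**--
-------
-------
k=10  -------
-------
--**^--
--**---
---**--
-------
-------
k=11  -------
-------
--***>-
--**---
---**--
-------
-------
k=12  -------
-------
--****-
--**-v-
---**--
-------
-------
k=13  -------
-------
--****-
--**<*-
---**--
-------
-------
k=14  -------
-------
--**^*-
--****-
---**--
-------
-------
k=15  -------
-------
--*<-*-
--****-
---**--
-------
-------

1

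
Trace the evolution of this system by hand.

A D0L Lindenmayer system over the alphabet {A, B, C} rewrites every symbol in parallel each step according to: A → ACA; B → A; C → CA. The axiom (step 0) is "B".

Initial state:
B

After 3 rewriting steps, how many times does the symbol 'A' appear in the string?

0) B
1) A
2) ACA
3) ACACAACA

5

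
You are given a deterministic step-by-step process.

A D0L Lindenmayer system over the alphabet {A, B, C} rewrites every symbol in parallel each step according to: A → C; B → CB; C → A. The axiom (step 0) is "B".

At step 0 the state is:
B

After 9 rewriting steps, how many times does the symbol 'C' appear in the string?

step 0: B
step 1: CB
step 2: ACB
step 3: CACB
step 4: ACACB
step 5: CACACB
step 6: ACACACB
step 7: CACACACB
step 8: ACACACACB
step 9: CACACACACB

5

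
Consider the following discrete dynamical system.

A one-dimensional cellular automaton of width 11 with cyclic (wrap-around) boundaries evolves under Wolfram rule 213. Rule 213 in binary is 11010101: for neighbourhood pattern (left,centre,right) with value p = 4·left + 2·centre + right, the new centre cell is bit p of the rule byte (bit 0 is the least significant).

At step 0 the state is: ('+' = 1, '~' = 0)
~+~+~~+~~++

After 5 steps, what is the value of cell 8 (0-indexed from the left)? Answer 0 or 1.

k=0  ~+~+~~+~~++
k=1  ~+~++~++~~+
k=2  ~+~~+~~++~+
k=3  ~++~++~~+~+
k=4  ~~+~~++~+~+
k=5  +~++~~+~+~+

1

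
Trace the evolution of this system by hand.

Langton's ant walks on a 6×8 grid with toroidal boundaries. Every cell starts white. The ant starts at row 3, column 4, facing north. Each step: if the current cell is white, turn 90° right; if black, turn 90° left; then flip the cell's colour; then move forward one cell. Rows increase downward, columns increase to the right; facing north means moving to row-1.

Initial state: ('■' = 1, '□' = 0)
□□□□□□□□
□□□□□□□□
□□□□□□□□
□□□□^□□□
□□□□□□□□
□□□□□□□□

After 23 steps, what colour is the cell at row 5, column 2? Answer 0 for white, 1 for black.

k=0  □□□□□□□□
□□□□□□□□
□□□□□□□□
□□□□^□□□
□□□□□□□□
□□□□□□□□
k=1  □□□□□□□□
□□□□□□□□
□□□□□□□□
□□□□■>□□
□□□□□□□□
□□□□□□□□
k=2  □□□□□□□□
□□□□□□□□
□□□□□□□□
□□□□■■□□
□□□□□v□□
□□□□□□□□
k=3  □□□□□□□□
□□□□□□□□
□□□□□□□□
□□□□■■□□
□□□□<■□□
□□□□□□□□
k=4  □□□□□□□□
□□□□□□□□
□□□□□□□□
□□□□^■□□
□□□□■■□□
□□□□□□□□
k=5  □□□□□□□□
□□□□□□□□
□□□□□□□□
□□□<□■□□
□□□□■■□□
□□□□□□□□
k=6  □□□□□□□□
□□□□□□□□
□□□^□□□□
□□□■□■□□
□□□□■■□□
□□□□□□□□
k=7  □□□□□□□□
□□□□□□□□
□□□■>□□□
□□□■□■□□
□□□□■■□□
□□□□□□□□
k=8  □□□□□□□□
□□□□□□□□
□□□■■□□□
□□□■v■□□
□□□□■■□□
□□□□□□□□
k=9  □□□□□□□□
□□□□□□□□
□□□■■□□□
□□□<■■□□
□□□□■■□□
□□□□□□□□
k=10  □□□□□□□□
□□□□□□□□
□□□■■□□□
□□□□■■□□
□□□v■■□□
□□□□□□□□
k=11  □□□□□□□□
□□□□□□□□
□□□■■□□□
□□□□■■□□
□□<■■■□□
□□□□□□□□
k=12  □□□□□□□□
□□□□□□□□
□□□■■□□□
□□^□■■□□
□□■■■■□□
□□□□□□□□
k=13  □□□□□□□□
□□□□□□□□
□□□■■□□□
□□■>■■□□
□□■■■■□□
□□□□□□□□
k=14  □□□□□□□□
□□□□□□□□
□□□■■□□□
□□■■■■□□
□□■v■■□□
□□□□□□□□
k=15  □□□□□□□□
□□□□□□□□
□□□■■□□□
□□■■■■□□
□□■□>■□□
□□□□□□□□
k=16  □□□□□□□□
□□□□□□□□
□□□■■□□□
□□■■^■□□
□□■□□■□□
□□□□□□□□
k=17  □□□□□□□□
□□□□□□□□
□□□■■□□□
□□■<□■□□
□□■□□■□□
□□□□□□□□
k=18  □□□□□□□□
□□□□□□□□
□□□■■□□□
□□■□□■□□
□□■v□■□□
□□□□□□□□
k=19  □□□□□□□□
□□□□□□□□
□□□■■□□□
□□■□□■□□
□□<■□■□□
□□□□□□□□
k=20  □□□□□□□□
□□□□□□□□
□□□■■□□□
□□■□□■□□
□□□■□■□□
□□v□□□□□
k=21  □□□□□□□□
□□□□□□□□
□□□■■□□□
□□■□□■□□
□□□■□■□□
□<■□□□□□
k=22  □□□□□□□□
□□□□□□□□
□□□■■□□□
□□■□□■□□
□^□■□■□□
□■■□□□□□
k=23  □□□□□□□□
□□□□□□□□
□□□■■□□□
□□■□□■□□
□■>■□■□□
□■■□□□□□

1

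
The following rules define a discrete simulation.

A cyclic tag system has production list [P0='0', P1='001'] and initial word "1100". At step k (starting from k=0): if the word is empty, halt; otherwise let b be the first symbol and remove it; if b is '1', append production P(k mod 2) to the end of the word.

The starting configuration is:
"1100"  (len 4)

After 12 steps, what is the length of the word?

0

gen 0: "1100"  (len 4)
gen 1: "1000"  (len 4)
gen 2: "000001"  (len 6)
gen 3: "00001"  (len 5)
gen 4: "0001"  (len 4)
gen 5: "001"  (len 3)
gen 6: "01"  (len 2)
gen 7: "1"  (len 1)
gen 8: "001"  (len 3)
gen 9: "01"  (len 2)
gen 10: "1"  (len 1)
gen 11: "0"  (len 1)
gen 12: (halted — word empty)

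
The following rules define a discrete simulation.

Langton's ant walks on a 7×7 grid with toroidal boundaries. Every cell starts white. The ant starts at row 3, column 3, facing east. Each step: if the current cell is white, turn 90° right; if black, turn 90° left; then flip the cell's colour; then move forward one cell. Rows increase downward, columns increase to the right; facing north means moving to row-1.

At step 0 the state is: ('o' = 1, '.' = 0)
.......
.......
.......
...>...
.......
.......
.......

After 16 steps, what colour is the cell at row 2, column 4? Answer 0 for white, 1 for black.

gen 0: .......
.......
.......
...>...
.......
.......
.......
gen 1: .......
.......
.......
...o...
...v...
.......
.......
gen 2: .......
.......
.......
...o...
..<o...
.......
.......
gen 3: .......
.......
.......
..^o...
..oo...
.......
.......
gen 4: .......
.......
.......
..o>...
..oo...
.......
.......
gen 5: .......
.......
...^...
..o....
..oo...
.......
.......
gen 6: .......
.......
...o>..
..o....
..oo...
.......
.......
gen 7: .......
.......
...oo..
..o.v..
..oo...
.......
.......
gen 8: .......
.......
...oo..
..o<o..
..oo...
.......
.......
gen 9: .......
.......
...^o..
..ooo..
..oo...
.......
.......
gen 10: .......
.......
..<.o..
..ooo..
..oo...
.......
.......
gen 11: .......
..^....
..o.o..
..ooo..
..oo...
.......
.......
gen 12: .......
..o>...
..o.o..
..ooo..
..oo...
.......
.......
gen 13: .......
..oo...
..ovo..
..ooo..
..oo...
.......
.......
gen 14: .......
..oo...
..<oo..
..ooo..
..oo...
.......
.......
gen 15: .......
..oo...
...oo..
..voo..
..oo...
.......
.......
gen 16: .......
..oo...
...oo..
...>o..
..oo...
.......
.......

1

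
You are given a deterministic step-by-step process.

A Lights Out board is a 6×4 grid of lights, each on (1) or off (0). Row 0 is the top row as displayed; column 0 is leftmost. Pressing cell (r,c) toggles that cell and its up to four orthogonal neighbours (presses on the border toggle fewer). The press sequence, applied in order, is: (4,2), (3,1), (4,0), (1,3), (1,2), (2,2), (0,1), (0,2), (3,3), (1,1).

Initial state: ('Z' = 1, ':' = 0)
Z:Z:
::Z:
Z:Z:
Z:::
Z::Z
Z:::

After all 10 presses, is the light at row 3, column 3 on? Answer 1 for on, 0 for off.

1

t=0: Z:Z:
::Z:
Z:Z:
Z:::
Z::Z
Z:::
t=1: Z:Z:
::Z:
Z:Z:
Z:Z:
ZZZ:
Z:Z:
t=2: Z:Z:
::Z:
ZZZ:
:Z::
Z:Z:
Z:Z:
t=3: Z:Z:
::Z:
ZZZ:
ZZ::
:ZZ:
::Z:
t=4: Z:ZZ
:::Z
ZZZZ
ZZ::
:ZZ:
::Z:
t=5: Z::Z
:ZZ:
ZZ:Z
ZZ::
:ZZ:
::Z:
t=6: Z::Z
:Z::
Z:Z:
ZZZ:
:ZZ:
::Z:
t=7: :ZZZ
::::
Z:Z:
ZZZ:
:ZZ:
::Z:
t=8: ::::
::Z:
Z:Z:
ZZZ:
:ZZ:
::Z:
t=9: ::::
::Z:
Z:ZZ
ZZ:Z
:ZZZ
::Z:
t=10: :Z::
ZZ::
ZZZZ
ZZ:Z
:ZZZ
::Z:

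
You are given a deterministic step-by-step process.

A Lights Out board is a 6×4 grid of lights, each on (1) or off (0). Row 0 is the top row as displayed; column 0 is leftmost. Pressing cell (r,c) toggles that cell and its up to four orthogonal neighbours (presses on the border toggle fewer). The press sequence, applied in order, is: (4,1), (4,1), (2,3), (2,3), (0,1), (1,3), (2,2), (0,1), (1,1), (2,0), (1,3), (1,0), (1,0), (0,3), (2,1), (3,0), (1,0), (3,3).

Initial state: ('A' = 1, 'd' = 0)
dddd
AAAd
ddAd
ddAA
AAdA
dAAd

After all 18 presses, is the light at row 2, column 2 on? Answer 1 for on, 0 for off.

0) dddd
AAAd
ddAd
ddAA
AAdA
dAAd
1) dddd
AAAd
ddAd
dAAA
ddAA
ddAd
2) dddd
AAAd
ddAd
ddAA
AAdA
dAAd
3) dddd
AAAA
dddA
ddAd
AAdA
dAAd
4) dddd
AAAd
ddAd
ddAA
AAdA
dAAd
5) AAAd
AdAd
ddAd
ddAA
AAdA
dAAd
6) AAAA
AddA
ddAA
ddAA
AAdA
dAAd
7) AAAA
AdAA
dAdd
dddA
AAdA
dAAd
8) dddA
AAAA
dAdd
dddA
AAdA
dAAd
9) dAdA
dddA
dddd
dddA
AAdA
dAAd
10) dAdA
AddA
AAdd
AddA
AAdA
dAAd
11) dAdd
AdAd
AAdA
AddA
AAdA
dAAd
12) AAdd
dAAd
dAdA
AddA
AAdA
dAAd
13) dAdd
AdAd
AAdA
AddA
AAdA
dAAd
14) dAAA
AdAA
AAdA
AddA
AAdA
dAAd
15) dAAA
AAAA
ddAA
AAdA
AAdA
dAAd
16) dAAA
AAAA
AdAA
dddA
dAdA
dAAd
17) AAAA
ddAA
ddAA
dddA
dAdA
dAAd
18) AAAA
ddAA
ddAd
ddAd
dAdd
dAAd

1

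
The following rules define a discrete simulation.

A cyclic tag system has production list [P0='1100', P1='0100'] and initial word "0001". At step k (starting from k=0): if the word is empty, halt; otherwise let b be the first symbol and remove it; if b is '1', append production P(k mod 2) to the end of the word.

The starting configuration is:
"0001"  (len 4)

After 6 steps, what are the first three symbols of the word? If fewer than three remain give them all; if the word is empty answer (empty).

000

gen 0: "0001"  (len 4)
gen 1: "001"  (len 3)
gen 2: "01"  (len 2)
gen 3: "1"  (len 1)
gen 4: "0100"  (len 4)
gen 5: "100"  (len 3)
gen 6: "000100"  (len 6)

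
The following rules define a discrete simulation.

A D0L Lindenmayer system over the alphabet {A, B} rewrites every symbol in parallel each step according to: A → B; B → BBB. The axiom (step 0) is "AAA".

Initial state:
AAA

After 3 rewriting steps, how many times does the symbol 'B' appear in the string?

[0] AAA
[1] BBB
[2] BBBBBBBBB
[3] BBBBBBBBBBBBBBBBBBBBBBBBBBB

27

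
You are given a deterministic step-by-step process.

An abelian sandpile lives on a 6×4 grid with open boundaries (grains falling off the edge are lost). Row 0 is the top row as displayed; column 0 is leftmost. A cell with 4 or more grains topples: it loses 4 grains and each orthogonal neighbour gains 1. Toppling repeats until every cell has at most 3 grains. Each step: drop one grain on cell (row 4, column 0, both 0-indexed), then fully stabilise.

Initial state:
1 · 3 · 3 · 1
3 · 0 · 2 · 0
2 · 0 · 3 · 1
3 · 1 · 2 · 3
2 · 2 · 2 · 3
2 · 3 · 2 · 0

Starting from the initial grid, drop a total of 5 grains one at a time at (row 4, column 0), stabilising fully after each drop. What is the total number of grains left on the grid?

[0] 1 · 3 · 3 · 1
3 · 0 · 2 · 0
2 · 0 · 3 · 1
3 · 1 · 2 · 3
2 · 2 · 2 · 3
2 · 3 · 2 · 0
[1] 1 · 3 · 3 · 1
3 · 0 · 2 · 0
2 · 0 · 3 · 1
3 · 1 · 2 · 3
3 · 2 · 2 · 3
2 · 3 · 2 · 0
[2] 1 · 3 · 3 · 1
3 · 0 · 2 · 0
3 · 0 · 3 · 1
0 · 2 · 2 · 3
1 · 3 · 2 · 3
3 · 3 · 2 · 0
[3] 1 · 3 · 3 · 1
3 · 0 · 2 · 0
3 · 0 · 3 · 1
0 · 2 · 2 · 3
2 · 3 · 2 · 3
3 · 3 · 2 · 0
[4] 1 · 3 · 3 · 1
3 · 0 · 2 · 0
3 · 0 · 3 · 1
0 · 2 · 2 · 3
3 · 3 · 2 · 3
3 · 3 · 2 · 0
[5] 1 · 3 · 3 · 1
3 · 0 · 2 · 0
3 · 0 · 3 · 1
1 · 3 · 2 · 3
2 · 1 · 3 · 3
1 · 1 · 3 · 0

43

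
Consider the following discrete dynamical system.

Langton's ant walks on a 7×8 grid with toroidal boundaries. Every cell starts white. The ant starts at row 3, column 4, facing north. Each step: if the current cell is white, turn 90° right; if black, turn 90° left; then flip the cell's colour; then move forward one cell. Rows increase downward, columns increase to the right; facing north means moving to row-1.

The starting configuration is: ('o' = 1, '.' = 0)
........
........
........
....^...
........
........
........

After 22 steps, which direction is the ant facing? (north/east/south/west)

north

step 0: ........
........
........
....^...
........
........
........
step 1: ........
........
........
....o>..
........
........
........
step 2: ........
........
........
....oo..
.....v..
........
........
step 3: ........
........
........
....oo..
....<o..
........
........
step 4: ........
........
........
....^o..
....oo..
........
........
step 5: ........
........
........
...<.o..
....oo..
........
........
step 6: ........
........
...^....
...o.o..
....oo..
........
........
step 7: ........
........
...o>...
...o.o..
....oo..
........
........
step 8: ........
........
...oo...
...ovo..
....oo..
........
........
step 9: ........
........
...oo...
...<oo..
....oo..
........
........
step 10: ........
........
...oo...
....oo..
...voo..
........
........
step 11: ........
........
...oo...
....oo..
..<ooo..
........
........
step 12: ........
........
...oo...
..^.oo..
..oooo..
........
........
step 13: ........
........
...oo...
..o>oo..
..oooo..
........
........
step 14: ........
........
...oo...
..oooo..
..ovoo..
........
........
step 15: ........
........
...oo...
..oooo..
..o.>o..
........
........
step 16: ........
........
...oo...
..oo^o..
..o..o..
........
........
step 17: ........
........
...oo...
..o<.o..
..o..o..
........
........
step 18: ........
........
...oo...
..o..o..
..ov.o..
........
........
step 19: ........
........
...oo...
..o..o..
..<o.o..
........
........
step 20: ........
........
...oo...
..o..o..
...o.o..
..v.....
........
step 21: ........
........
...oo...
..o..o..
...o.o..
.<o.....
........
step 22: ........
........
...oo...
..o..o..
.^.o.o..
.oo.....
........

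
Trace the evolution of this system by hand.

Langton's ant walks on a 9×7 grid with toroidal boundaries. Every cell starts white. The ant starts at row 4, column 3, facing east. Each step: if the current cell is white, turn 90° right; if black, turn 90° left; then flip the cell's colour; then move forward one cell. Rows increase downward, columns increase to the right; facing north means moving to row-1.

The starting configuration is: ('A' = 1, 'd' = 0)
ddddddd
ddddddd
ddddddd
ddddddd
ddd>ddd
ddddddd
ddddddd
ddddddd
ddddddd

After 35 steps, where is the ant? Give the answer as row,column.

4,0

0) ddddddd
ddddddd
ddddddd
ddddddd
ddd>ddd
ddddddd
ddddddd
ddddddd
ddddddd
1) ddddddd
ddddddd
ddddddd
ddddddd
dddAddd
dddvddd
ddddddd
ddddddd
ddddddd
2) ddddddd
ddddddd
ddddddd
ddddddd
dddAddd
dd<Addd
ddddddd
ddddddd
ddddddd
3) ddddddd
ddddddd
ddddddd
ddddddd
dd^Addd
ddAAddd
ddddddd
ddddddd
ddddddd
4) ddddddd
ddddddd
ddddddd
ddddddd
ddA>ddd
ddAAddd
ddddddd
ddddddd
ddddddd
5) ddddddd
ddddddd
ddddddd
ddd^ddd
ddAdddd
ddAAddd
ddddddd
ddddddd
ddddddd
6) ddddddd
ddddddd
ddddddd
dddA>dd
ddAdddd
ddAAddd
ddddddd
ddddddd
ddddddd
7) ddddddd
ddddddd
ddddddd
dddAAdd
ddAdvdd
ddAAddd
ddddddd
ddddddd
ddddddd
8) ddddddd
ddddddd
ddddddd
dddAAdd
ddA<Add
ddAAddd
ddddddd
ddddddd
ddddddd
9) ddddddd
ddddddd
ddddddd
ddd^Add
ddAAAdd
ddAAddd
ddddddd
ddddddd
ddddddd
10) ddddddd
ddddddd
ddddddd
dd<dAdd
ddAAAdd
ddAAddd
ddddddd
ddddddd
ddddddd
11) ddddddd
ddddddd
dd^dddd
ddAdAdd
ddAAAdd
ddAAddd
ddddddd
ddddddd
ddddddd
12) ddddddd
ddddddd
ddA>ddd
ddAdAdd
ddAAAdd
ddAAddd
ddddddd
ddddddd
ddddddd
13) ddddddd
ddddddd
ddAAddd
ddAvAdd
ddAAAdd
ddAAddd
ddddddd
ddddddd
ddddddd
14) ddddddd
ddddddd
ddAAddd
dd<AAdd
ddAAAdd
ddAAddd
ddddddd
ddddddd
ddddddd
15) ddddddd
ddddddd
ddAAddd
dddAAdd
ddvAAdd
ddAAddd
ddddddd
ddddddd
ddddddd
16) ddddddd
ddddddd
ddAAddd
dddAAdd
ddd>Add
ddAAddd
ddddddd
ddddddd
ddddddd
17) ddddddd
ddddddd
ddAAddd
ddd^Add
ddddAdd
ddAAddd
ddddddd
ddddddd
ddddddd
18) ddddddd
ddddddd
ddAAddd
dd<dAdd
ddddAdd
ddAAddd
ddddddd
ddddddd
ddddddd
19) ddddddd
ddddddd
dd^Addd
ddAdAdd
ddddAdd
ddAAddd
ddddddd
ddddddd
ddddddd
20) ddddddd
ddddddd
d<dAddd
ddAdAdd
ddddAdd
ddAAddd
ddddddd
ddddddd
ddddddd
21) ddddddd
d^ddddd
dAdAddd
ddAdAdd
ddddAdd
ddAAddd
ddddddd
ddddddd
ddddddd
22) ddddddd
dA>dddd
dAdAddd
ddAdAdd
ddddAdd
ddAAddd
ddddddd
ddddddd
ddddddd
23) ddddddd
dAAdddd
dAvAddd
ddAdAdd
ddddAdd
ddAAddd
ddddddd
ddddddd
ddddddd
24) ddddddd
dAAdddd
d<AAddd
ddAdAdd
ddddAdd
ddAAddd
ddddddd
ddddddd
ddddddd
25) ddddddd
dAAdddd
ddAAddd
dvAdAdd
ddddAdd
ddAAddd
ddddddd
ddddddd
ddddddd
26) ddddddd
dAAdddd
ddAAddd
<AAdAdd
ddddAdd
ddAAddd
ddddddd
ddddddd
ddddddd
27) ddddddd
dAAdddd
^dAAddd
AAAdAdd
ddddAdd
ddAAddd
ddddddd
ddddddd
ddddddd
28) ddddddd
dAAdddd
A>AAddd
AAAdAdd
ddddAdd
ddAAddd
ddddddd
ddddddd
ddddddd
29) ddddddd
dAAdddd
AAAAddd
AvAdAdd
ddddAdd
ddAAddd
ddddddd
ddddddd
ddddddd
30) ddddddd
dAAdddd
AAAAddd
Ad>dAdd
ddddAdd
ddAAddd
ddddddd
ddddddd
ddddddd
31) ddddddd
dAAdddd
AA^Addd
AdddAdd
ddddAdd
ddAAddd
ddddddd
ddddddd
ddddddd
32) ddddddd
dAAdddd
A<dAddd
AdddAdd
ddddAdd
ddAAddd
ddddddd
ddddddd
ddddddd
33) ddddddd
dAAdddd
AddAddd
AvddAdd
ddddAdd
ddAAddd
ddddddd
ddddddd
ddddddd
34) ddddddd
dAAdddd
AddAddd
<AddAdd
ddddAdd
ddAAddd
ddddddd
ddddddd
ddddddd
35) ddddddd
dAAdddd
AddAddd
dAddAdd
vdddAdd
ddAAddd
ddddddd
ddddddd
ddddddd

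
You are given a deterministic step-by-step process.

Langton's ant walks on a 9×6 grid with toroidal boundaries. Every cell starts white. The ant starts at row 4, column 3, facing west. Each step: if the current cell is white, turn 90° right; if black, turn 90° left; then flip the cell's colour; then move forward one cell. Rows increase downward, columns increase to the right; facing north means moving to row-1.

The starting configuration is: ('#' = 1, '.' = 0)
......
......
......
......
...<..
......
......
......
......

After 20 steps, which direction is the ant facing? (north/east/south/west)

t=0: ......
......
......
......
...<..
......
......
......
......
t=1: ......
......
......
...^..
...#..
......
......
......
......
t=2: ......
......
......
...#>.
...#..
......
......
......
......
t=3: ......
......
......
...##.
...#v.
......
......
......
......
t=4: ......
......
......
...##.
...<#.
......
......
......
......
t=5: ......
......
......
...##.
....#.
...v..
......
......
......
t=6: ......
......
......
...##.
....#.
..<#..
......
......
......
t=7: ......
......
......
...##.
..^.#.
..##..
......
......
......
t=8: ......
......
......
...##.
..#>#.
..##..
......
......
......
t=9: ......
......
......
...##.
..###.
..#v..
......
......
......
t=10: ......
......
......
...##.
..###.
..#.>.
......
......
......
t=11: ......
......
......
...##.
..###.
..#.#.
....v.
......
......
t=12: ......
......
......
...##.
..###.
..#.#.
...<#.
......
......
t=13: ......
......
......
...##.
..###.
..#^#.
...##.
......
......
t=14: ......
......
......
...##.
..###.
..##>.
...##.
......
......
t=15: ......
......
......
...##.
..##^.
..##..
...##.
......
......
t=16: ......
......
......
...##.
..#<..
..##..
...##.
......
......
t=17: ......
......
......
...##.
..#...
..#v..
...##.
......
......
t=18: ......
......
......
...##.
..#...
..#.>.
...##.
......
......
t=19: ......
......
......
...##.
..#...
..#.#.
...#v.
......
......
t=20: ......
......
......
...##.
..#...
..#.#.
...#.>
......
......

east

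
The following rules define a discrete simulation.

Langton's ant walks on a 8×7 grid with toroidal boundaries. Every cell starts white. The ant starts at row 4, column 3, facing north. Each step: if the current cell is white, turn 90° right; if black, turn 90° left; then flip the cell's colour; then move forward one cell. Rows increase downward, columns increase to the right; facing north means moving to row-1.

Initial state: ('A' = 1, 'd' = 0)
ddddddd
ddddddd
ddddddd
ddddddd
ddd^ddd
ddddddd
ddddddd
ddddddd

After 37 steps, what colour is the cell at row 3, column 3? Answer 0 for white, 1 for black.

1

k=0  ddddddd
ddddddd
ddddddd
ddddddd
ddd^ddd
ddddddd
ddddddd
ddddddd
k=1  ddddddd
ddddddd
ddddddd
ddddddd
dddA>dd
ddddddd
ddddddd
ddddddd
k=2  ddddddd
ddddddd
ddddddd
ddddddd
dddAAdd
ddddvdd
ddddddd
ddddddd
k=3  ddddddd
ddddddd
ddddddd
ddddddd
dddAAdd
ddd<Add
ddddddd
ddddddd
k=4  ddddddd
ddddddd
ddddddd
ddddddd
ddd^Add
dddAAdd
ddddddd
ddddddd
k=5  ddddddd
ddddddd
ddddddd
ddddddd
dd<dAdd
dddAAdd
ddddddd
ddddddd
k=6  ddddddd
ddddddd
ddddddd
dd^dddd
ddAdAdd
dddAAdd
ddddddd
ddddddd
k=7  ddddddd
ddddddd
ddddddd
ddA>ddd
ddAdAdd
dddAAdd
ddddddd
ddddddd
k=8  ddddddd
ddddddd
ddddddd
ddAAddd
ddAvAdd
dddAAdd
ddddddd
ddddddd
k=9  ddddddd
ddddddd
ddddddd
ddAAddd
dd<AAdd
dddAAdd
ddddddd
ddddddd
k=10  ddddddd
ddddddd
ddddddd
ddAAddd
dddAAdd
ddvAAdd
ddddddd
ddddddd
k=11  ddddddd
ddddddd
ddddddd
ddAAddd
dddAAdd
d<AAAdd
ddddddd
ddddddd
k=12  ddddddd
ddddddd
ddddddd
ddAAddd
d^dAAdd
dAAAAdd
ddddddd
ddddddd
k=13  ddddddd
ddddddd
ddddddd
ddAAddd
dA>AAdd
dAAAAdd
ddddddd
ddddddd
k=14  ddddddd
ddddddd
ddddddd
ddAAddd
dAAAAdd
dAvAAdd
ddddddd
ddddddd
k=15  ddddddd
ddddddd
ddddddd
ddAAddd
dAAAAdd
dAd>Add
ddddddd
ddddddd
k=16  ddddddd
ddddddd
ddddddd
ddAAddd
dAA^Add
dAddAdd
ddddddd
ddddddd
k=17  ddddddd
ddddddd
ddddddd
ddAAddd
dA<dAdd
dAddAdd
ddddddd
ddddddd
k=18  ddddddd
ddddddd
ddddddd
ddAAddd
dAddAdd
dAvdAdd
ddddddd
ddddddd
k=19  ddddddd
ddddddd
ddddddd
ddAAddd
dAddAdd
d<AdAdd
ddddddd
ddddddd
k=20  ddddddd
ddddddd
ddddddd
ddAAddd
dAddAdd
ddAdAdd
dvddddd
ddddddd
k=21  ddddddd
ddddddd
ddddddd
ddAAddd
dAddAdd
ddAdAdd
<Addddd
ddddddd
k=22  ddddddd
ddddddd
ddddddd
ddAAddd
dAddAdd
^dAdAdd
AAddddd
ddddddd
k=23  ddddddd
ddddddd
ddddddd
ddAAddd
dAddAdd
A>AdAdd
AAddddd
ddddddd
k=24  ddddddd
ddddddd
ddddddd
ddAAddd
dAddAdd
AAAdAdd
Avddddd
ddddddd
k=25  ddddddd
ddddddd
ddddddd
ddAAddd
dAddAdd
AAAdAdd
Ad>dddd
ddddddd
k=26  ddddddd
ddddddd
ddddddd
ddAAddd
dAddAdd
AAAdAdd
AdAdddd
ddvdddd
k=27  ddddddd
ddddddd
ddddddd
ddAAddd
dAddAdd
AAAdAdd
AdAdddd
d<Adddd
k=28  ddddddd
ddddddd
ddddddd
ddAAddd
dAddAdd
AAAdAdd
A^Adddd
dAAdddd
k=29  ddddddd
ddddddd
ddddddd
ddAAddd
dAddAdd
AAAdAdd
AA>dddd
dAAdddd
k=30  ddddddd
ddddddd
ddddddd
ddAAddd
dAddAdd
AA^dAdd
AAddddd
dAAdddd
k=31  ddddddd
ddddddd
ddddddd
ddAAddd
dAddAdd
A<ddAdd
AAddddd
dAAdddd
k=32  ddddddd
ddddddd
ddddddd
ddAAddd
dAddAdd
AdddAdd
Avddddd
dAAdddd
k=33  ddddddd
ddddddd
ddddddd
ddAAddd
dAddAdd
AdddAdd
Ad>dddd
dAAdddd
k=34  ddddddd
ddddddd
ddddddd
ddAAddd
dAddAdd
AdddAdd
AdAdddd
dAvdddd
k=35  ddddddd
ddddddd
ddddddd
ddAAddd
dAddAdd
AdddAdd
AdAdddd
dAd>ddd
k=36  dddvddd
ddddddd
ddddddd
ddAAddd
dAddAdd
AdddAdd
AdAdddd
dAdAddd
k=37  dd<Addd
ddddddd
ddddddd
ddAAddd
dAddAdd
AdddAdd
AdAdddd
dAdAddd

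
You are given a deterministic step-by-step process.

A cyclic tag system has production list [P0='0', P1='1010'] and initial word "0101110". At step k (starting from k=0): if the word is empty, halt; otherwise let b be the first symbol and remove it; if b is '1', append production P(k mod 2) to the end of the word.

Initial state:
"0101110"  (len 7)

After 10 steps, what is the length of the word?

18

t=0: "0101110"  (len 7)
t=1: "101110"  (len 6)
t=2: "011101010"  (len 9)
t=3: "11101010"  (len 8)
t=4: "11010101010"  (len 11)
t=5: "10101010100"  (len 11)
t=6: "01010101001010"  (len 14)
t=7: "1010101001010"  (len 13)
t=8: "0101010010101010"  (len 16)
t=9: "101010010101010"  (len 15)
t=10: "010100101010101010"  (len 18)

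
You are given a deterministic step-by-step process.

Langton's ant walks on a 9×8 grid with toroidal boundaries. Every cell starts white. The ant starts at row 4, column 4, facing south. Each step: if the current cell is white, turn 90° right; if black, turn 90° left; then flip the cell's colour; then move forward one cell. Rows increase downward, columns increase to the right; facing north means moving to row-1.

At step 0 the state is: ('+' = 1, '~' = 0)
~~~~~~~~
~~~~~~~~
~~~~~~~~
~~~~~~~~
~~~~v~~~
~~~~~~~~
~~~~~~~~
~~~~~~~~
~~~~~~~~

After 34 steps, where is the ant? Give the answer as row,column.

1,5

k=0  ~~~~~~~~
~~~~~~~~
~~~~~~~~
~~~~~~~~
~~~~v~~~
~~~~~~~~
~~~~~~~~
~~~~~~~~
~~~~~~~~
k=1  ~~~~~~~~
~~~~~~~~
~~~~~~~~
~~~~~~~~
~~~<+~~~
~~~~~~~~
~~~~~~~~
~~~~~~~~
~~~~~~~~
k=2  ~~~~~~~~
~~~~~~~~
~~~~~~~~
~~~^~~~~
~~~++~~~
~~~~~~~~
~~~~~~~~
~~~~~~~~
~~~~~~~~
k=3  ~~~~~~~~
~~~~~~~~
~~~~~~~~
~~~+>~~~
~~~++~~~
~~~~~~~~
~~~~~~~~
~~~~~~~~
~~~~~~~~
k=4  ~~~~~~~~
~~~~~~~~
~~~~~~~~
~~~++~~~
~~~+v~~~
~~~~~~~~
~~~~~~~~
~~~~~~~~
~~~~~~~~
k=5  ~~~~~~~~
~~~~~~~~
~~~~~~~~
~~~++~~~
~~~+~>~~
~~~~~~~~
~~~~~~~~
~~~~~~~~
~~~~~~~~
k=6  ~~~~~~~~
~~~~~~~~
~~~~~~~~
~~~++~~~
~~~+~+~~
~~~~~v~~
~~~~~~~~
~~~~~~~~
~~~~~~~~
k=7  ~~~~~~~~
~~~~~~~~
~~~~~~~~
~~~++~~~
~~~+~+~~
~~~~<+~~
~~~~~~~~
~~~~~~~~
~~~~~~~~
k=8  ~~~~~~~~
~~~~~~~~
~~~~~~~~
~~~++~~~
~~~+^+~~
~~~~++~~
~~~~~~~~
~~~~~~~~
~~~~~~~~
k=9  ~~~~~~~~
~~~~~~~~
~~~~~~~~
~~~++~~~
~~~++>~~
~~~~++~~
~~~~~~~~
~~~~~~~~
~~~~~~~~
k=10  ~~~~~~~~
~~~~~~~~
~~~~~~~~
~~~++^~~
~~~++~~~
~~~~++~~
~~~~~~~~
~~~~~~~~
~~~~~~~~
k=11  ~~~~~~~~
~~~~~~~~
~~~~~~~~
~~~+++>~
~~~++~~~
~~~~++~~
~~~~~~~~
~~~~~~~~
~~~~~~~~
k=12  ~~~~~~~~
~~~~~~~~
~~~~~~~~
~~~++++~
~~~++~v~
~~~~++~~
~~~~~~~~
~~~~~~~~
~~~~~~~~
k=13  ~~~~~~~~
~~~~~~~~
~~~~~~~~
~~~++++~
~~~++<+~
~~~~++~~
~~~~~~~~
~~~~~~~~
~~~~~~~~
k=14  ~~~~~~~~
~~~~~~~~
~~~~~~~~
~~~++^+~
~~~++++~
~~~~++~~
~~~~~~~~
~~~~~~~~
~~~~~~~~
k=15  ~~~~~~~~
~~~~~~~~
~~~~~~~~
~~~+<~+~
~~~++++~
~~~~++~~
~~~~~~~~
~~~~~~~~
~~~~~~~~
k=16  ~~~~~~~~
~~~~~~~~
~~~~~~~~
~~~+~~+~
~~~+v++~
~~~~++~~
~~~~~~~~
~~~~~~~~
~~~~~~~~
k=17  ~~~~~~~~
~~~~~~~~
~~~~~~~~
~~~+~~+~
~~~+~>+~
~~~~++~~
~~~~~~~~
~~~~~~~~
~~~~~~~~
k=18  ~~~~~~~~
~~~~~~~~
~~~~~~~~
~~~+~^+~
~~~+~~+~
~~~~++~~
~~~~~~~~
~~~~~~~~
~~~~~~~~
k=19  ~~~~~~~~
~~~~~~~~
~~~~~~~~
~~~+~+>~
~~~+~~+~
~~~~++~~
~~~~~~~~
~~~~~~~~
~~~~~~~~
k=20  ~~~~~~~~
~~~~~~~~
~~~~~~^~
~~~+~+~~
~~~+~~+~
~~~~++~~
~~~~~~~~
~~~~~~~~
~~~~~~~~
k=21  ~~~~~~~~
~~~~~~~~
~~~~~~+>
~~~+~+~~
~~~+~~+~
~~~~++~~
~~~~~~~~
~~~~~~~~
~~~~~~~~
k=22  ~~~~~~~~
~~~~~~~~
~~~~~~++
~~~+~+~v
~~~+~~+~
~~~~++~~
~~~~~~~~
~~~~~~~~
~~~~~~~~
k=23  ~~~~~~~~
~~~~~~~~
~~~~~~++
~~~+~+<+
~~~+~~+~
~~~~++~~
~~~~~~~~
~~~~~~~~
~~~~~~~~
k=24  ~~~~~~~~
~~~~~~~~
~~~~~~^+
~~~+~+++
~~~+~~+~
~~~~++~~
~~~~~~~~
~~~~~~~~
~~~~~~~~
k=25  ~~~~~~~~
~~~~~~~~
~~~~~<~+
~~~+~+++
~~~+~~+~
~~~~++~~
~~~~~~~~
~~~~~~~~
~~~~~~~~
k=26  ~~~~~~~~
~~~~~^~~
~~~~~+~+
~~~+~+++
~~~+~~+~
~~~~++~~
~~~~~~~~
~~~~~~~~
~~~~~~~~
k=27  ~~~~~~~~
~~~~~+>~
~~~~~+~+
~~~+~+++
~~~+~~+~
~~~~++~~
~~~~~~~~
~~~~~~~~
~~~~~~~~
k=28  ~~~~~~~~
~~~~~++~
~~~~~+v+
~~~+~+++
~~~+~~+~
~~~~++~~
~~~~~~~~
~~~~~~~~
~~~~~~~~
k=29  ~~~~~~~~
~~~~~++~
~~~~~<++
~~~+~+++
~~~+~~+~
~~~~++~~
~~~~~~~~
~~~~~~~~
~~~~~~~~
k=30  ~~~~~~~~
~~~~~++~
~~~~~~++
~~~+~v++
~~~+~~+~
~~~~++~~
~~~~~~~~
~~~~~~~~
~~~~~~~~
k=31  ~~~~~~~~
~~~~~++~
~~~~~~++
~~~+~~>+
~~~+~~+~
~~~~++~~
~~~~~~~~
~~~~~~~~
~~~~~~~~
k=32  ~~~~~~~~
~~~~~++~
~~~~~~^+
~~~+~~~+
~~~+~~+~
~~~~++~~
~~~~~~~~
~~~~~~~~
~~~~~~~~
k=33  ~~~~~~~~
~~~~~++~
~~~~~<~+
~~~+~~~+
~~~+~~+~
~~~~++~~
~~~~~~~~
~~~~~~~~
~~~~~~~~
k=34  ~~~~~~~~
~~~~~^+~
~~~~~+~+
~~~+~~~+
~~~+~~+~
~~~~++~~
~~~~~~~~
~~~~~~~~
~~~~~~~~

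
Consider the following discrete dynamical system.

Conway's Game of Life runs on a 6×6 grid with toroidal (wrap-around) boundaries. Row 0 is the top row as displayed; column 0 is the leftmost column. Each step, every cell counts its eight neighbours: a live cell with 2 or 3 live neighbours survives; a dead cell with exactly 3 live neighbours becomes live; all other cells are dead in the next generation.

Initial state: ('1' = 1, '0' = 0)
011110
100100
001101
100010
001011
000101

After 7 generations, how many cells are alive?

t=0: 011110
100100
001101
100010
001011
000101
t=1: 110001
100001
111101
111000
100000
110001
t=2: 000010
000000
000110
000100
001000
000000
t=3: 000000
000110
000110
001110
000000
000000
t=4: 000000
000110
000001
001010
000100
000000
t=5: 000000
000010
000001
000110
000100
000000
t=6: 000000
000000
000101
000110
000110
000000
t=7: 000000
000000
000100
001001
000110
000000

5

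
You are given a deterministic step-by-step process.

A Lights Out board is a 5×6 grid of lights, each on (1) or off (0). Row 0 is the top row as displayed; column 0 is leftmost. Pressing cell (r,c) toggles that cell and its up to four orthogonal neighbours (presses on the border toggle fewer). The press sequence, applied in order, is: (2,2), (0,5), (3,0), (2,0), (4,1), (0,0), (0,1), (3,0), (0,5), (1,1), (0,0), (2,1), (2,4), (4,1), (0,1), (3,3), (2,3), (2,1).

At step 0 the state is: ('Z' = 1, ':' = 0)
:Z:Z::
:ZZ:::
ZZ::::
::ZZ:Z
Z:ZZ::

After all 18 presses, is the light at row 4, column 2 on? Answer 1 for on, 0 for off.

t=0: :Z:Z::
:ZZ:::
ZZ::::
::ZZ:Z
Z:ZZ::
t=1: :Z:Z::
:Z::::
Z:ZZ::
:::Z:Z
Z:ZZ::
t=2: :Z:ZZZ
:Z:::Z
Z:ZZ::
:::Z:Z
Z:ZZ::
t=3: :Z:ZZZ
:Z:::Z
::ZZ::
ZZ:Z:Z
::ZZ::
t=4: :Z:ZZZ
ZZ:::Z
ZZZZ::
:Z:Z:Z
::ZZ::
t=5: :Z:ZZZ
ZZ:::Z
ZZZZ::
:::Z:Z
ZZ:Z::
t=6: Z::ZZZ
:Z:::Z
ZZZZ::
:::Z:Z
ZZ:Z::
t=7: :ZZZZZ
:::::Z
ZZZZ::
:::Z:Z
ZZ:Z::
t=8: :ZZZZZ
:::::Z
:ZZZ::
ZZ:Z:Z
:Z:Z::
t=9: :ZZZ::
::::::
:ZZZ::
ZZ:Z:Z
:Z:Z::
t=10: ::ZZ::
ZZZ:::
::ZZ::
ZZ:Z:Z
:Z:Z::
t=11: ZZZZ::
:ZZ:::
::ZZ::
ZZ:Z:Z
:Z:Z::
t=12: ZZZZ::
::Z:::
ZZ:Z::
Z::Z:Z
:Z:Z::
t=13: ZZZZ::
::Z:Z:
ZZ::ZZ
Z::ZZZ
:Z:Z::
t=14: ZZZZ::
::Z:Z:
ZZ::ZZ
ZZ:ZZZ
Z:ZZ::
t=15: :::Z::
:ZZ:Z:
ZZ::ZZ
ZZ:ZZZ
Z:ZZ::
t=16: :::Z::
:ZZ:Z:
ZZ:ZZZ
ZZZ::Z
Z:Z:::
t=17: :::Z::
:ZZZZ:
ZZZ::Z
ZZZZ:Z
Z:Z:::
t=18: :::Z::
::ZZZ:
:::::Z
Z:ZZ:Z
Z:Z:::

1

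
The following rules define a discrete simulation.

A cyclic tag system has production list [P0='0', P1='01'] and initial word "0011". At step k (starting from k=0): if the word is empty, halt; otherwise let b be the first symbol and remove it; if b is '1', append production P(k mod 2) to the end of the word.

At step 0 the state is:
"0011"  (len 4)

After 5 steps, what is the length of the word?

2

0) "0011"  (len 4)
1) "011"  (len 3)
2) "11"  (len 2)
3) "10"  (len 2)
4) "001"  (len 3)
5) "01"  (len 2)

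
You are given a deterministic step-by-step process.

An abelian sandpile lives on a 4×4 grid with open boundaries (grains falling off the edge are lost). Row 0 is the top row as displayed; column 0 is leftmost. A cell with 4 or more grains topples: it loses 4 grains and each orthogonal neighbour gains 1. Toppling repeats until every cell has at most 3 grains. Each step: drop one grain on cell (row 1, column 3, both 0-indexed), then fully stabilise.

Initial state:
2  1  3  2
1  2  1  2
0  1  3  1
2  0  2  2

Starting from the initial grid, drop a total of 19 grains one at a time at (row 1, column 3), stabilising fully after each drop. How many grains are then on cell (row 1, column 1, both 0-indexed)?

1

0) 2  1  3  2
1  2  1  2
0  1  3  1
2  0  2  2
1) 2  1  3  2
1  2  1  3
0  1  3  1
2  0  2  2
2) 2  1  3  3
1  2  2  0
0  1  3  2
2  0  2  2
3) 2  1  3  3
1  2  2  1
0  1  3  2
2  0  2  2
4) 2  1  3  3
1  2  2  2
0  1  3  2
2  0  2  2
5) 2  1  3  3
1  2  2  3
0  1  3  2
2  0  2  2
6) 2  2  1  1
1  3  1  3
0  2  1  0
2  0  3  3
7) 2  2  1  2
1  3  2  0
0  2  1  1
2  0  3  3
8) 2  2  1  2
1  3  2  1
0  2  1  1
2  0  3  3
9) 2  2  1  2
1  3  2  2
0  2  1  1
2  0  3  3
10) 2  2  1  2
1  3  2  3
0  2  1  1
2  0  3  3
11) 2  2  1  3
1  3  3  0
0  2  1  2
2  0  3  3
12) 2  2  1  3
1  3  3  1
0  2  1  2
2  0  3  3
13) 2  2  1  3
1  3  3  2
0  2  1  2
2  0  3  3
14) 2  2  1  3
1  3  3  3
0  2  1  2
2  0  3  3
15) 2  3  3  0
2  0  1  2
0  3  2  3
2  0  3  3
16) 2  3  3  0
2  0  1  3
0  3  2  3
2  0  3  3
17) 2  3  3  1
2  1  3  1
1  0  1  2
2  2  1  1
18) 2  3  3  1
2  1  3  2
1  0  1  2
2  2  1  1
19) 2  3  3  1
2  1  3  3
1  0  1  2
2  2  1  1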